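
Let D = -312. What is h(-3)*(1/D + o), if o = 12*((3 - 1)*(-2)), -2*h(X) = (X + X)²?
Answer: 44931/52 ≈ 864.06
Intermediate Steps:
h(X) = -2*X² (h(X) = -(X + X)²/2 = -4*X²/2 = -2*X²)
o = -48 (o = 12*(2*(-2)) = 12*(-4) = -48)
h(-3)*(1/D + o) = (-2*(-3)²)*(1/(-312) - 48) = (-2*9)*(-1/312 - 48) = -18*(-14977/312) = 44931/52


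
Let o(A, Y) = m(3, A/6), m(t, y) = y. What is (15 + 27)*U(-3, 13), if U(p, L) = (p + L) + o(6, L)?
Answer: 462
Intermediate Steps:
o(A, Y) = A/6
U(p, L) = 1 + L + p (U(p, L) = (p + L) + (⅙)*6 = (L + p) + 1 = 1 + L + p)
(15 + 27)*U(-3, 13) = (15 + 27)*(1 + 13 - 3) = 42*11 = 462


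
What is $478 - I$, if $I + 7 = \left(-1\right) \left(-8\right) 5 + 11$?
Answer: $434$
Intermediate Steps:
$I = 44$ ($I = -7 + \left(\left(-1\right) \left(-8\right) 5 + 11\right) = -7 + \left(8 \cdot 5 + 11\right) = -7 + \left(40 + 11\right) = -7 + 51 = 44$)
$478 - I = 478 - 44 = 434$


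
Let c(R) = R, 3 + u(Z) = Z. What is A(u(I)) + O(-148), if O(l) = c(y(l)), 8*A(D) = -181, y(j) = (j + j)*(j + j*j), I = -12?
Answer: -51518389/8 ≈ -6.4398e+6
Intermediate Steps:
u(Z) = -3 + Z
y(j) = 2*j*(j + j²) (y(j) = (2*j)*(j + j²) = 2*j*(j + j²))
A(D) = -181/8 (A(D) = (⅛)*(-181) = -181/8)
O(l) = 2*l²*(1 + l)
A(u(I)) + O(-148) = -181/8 + 2*(-148)²*(1 - 148) = -181/8 + 2*21904*(-147) = -181/8 - 6439776 = -51518389/8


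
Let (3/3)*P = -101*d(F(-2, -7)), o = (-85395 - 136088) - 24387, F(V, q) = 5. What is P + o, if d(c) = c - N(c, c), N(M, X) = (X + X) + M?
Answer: -244860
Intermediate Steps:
N(M, X) = M + 2*X (N(M, X) = 2*X + M = M + 2*X)
o = -245870 (o = -221483 - 24387 = -245870)
d(c) = -2*c (d(c) = c - (c + 2*c) = c - 3*c = -2*c)
P = 1010 (P = -(-202)*5 = -101*(-10) = 1010)
P + o = 1010 - 245870 = -244860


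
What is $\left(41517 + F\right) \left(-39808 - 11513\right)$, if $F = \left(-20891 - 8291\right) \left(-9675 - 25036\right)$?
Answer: $-51987039780999$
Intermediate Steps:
$F = 1012936402$ ($F = \left(-29182\right) \left(-34711\right) = 1012936402$)
$\left(41517 + F\right) \left(-39808 - 11513\right) = \left(41517 + 1012936402\right) \left(-39808 - 11513\right) = 1012977919 \left(-51321\right) = -51987039780999$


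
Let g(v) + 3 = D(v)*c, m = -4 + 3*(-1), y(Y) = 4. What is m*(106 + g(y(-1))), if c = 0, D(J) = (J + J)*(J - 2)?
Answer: -721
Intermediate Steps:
m = -7 (m = -4 - 3 = -7)
D(J) = 2*J*(-2 + J) (D(J) = (2*J)*(-2 + J) = 2*J*(-2 + J))
g(v) = -3 (g(v) = -3 + (2*v*(-2 + v))*0 = -3 + 0 = -3)
m*(106 + g(y(-1))) = -7*(106 - 3) = -7*103 = -721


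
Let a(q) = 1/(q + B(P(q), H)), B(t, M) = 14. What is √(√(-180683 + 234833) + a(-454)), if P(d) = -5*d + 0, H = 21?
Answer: √(-110 + 4598000*√6)/220 ≈ 15.254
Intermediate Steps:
P(d) = -5*d
a(q) = 1/(14 + q) (a(q) = 1/(q + 14) = 1/(14 + q))
√(√(-180683 + 234833) + a(-454)) = √(√(-180683 + 234833) + 1/(14 - 454)) = √(√54150 + 1/(-440)) = √(95*√6 - 1/440) = √(-1/440 + 95*√6)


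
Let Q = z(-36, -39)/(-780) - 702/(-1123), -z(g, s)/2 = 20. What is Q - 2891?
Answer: -126587503/43797 ≈ -2890.3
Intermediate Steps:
z(g, s) = -40 (z(g, s) = -2*20 = -40)
Q = 29624/43797 (Q = -40/(-780) - 702/(-1123) = -40*(-1/780) - 702*(-1/1123) = 2/39 + 702/1123 = 29624/43797 ≈ 0.67639)
Q - 2891 = 29624/43797 - 2891 = -126587503/43797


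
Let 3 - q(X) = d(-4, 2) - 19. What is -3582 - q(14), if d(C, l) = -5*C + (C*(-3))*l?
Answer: -3560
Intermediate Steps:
d(C, l) = -5*C - 3*C*l (d(C, l) = -5*C + (-3*C)*l = -5*C - 3*C*l)
q(X) = -22 (q(X) = 3 - (-1*(-4)*(5 + 3*2) - 19) = 3 - (-1*(-4)*(5 + 6) - 19) = 3 - (-1*(-4)*11 - 19) = 3 - (44 - 19) = 3 - 1*25 = 3 - 25 = -22)
-3582 - q(14) = -3582 - 1*(-22) = -3582 + 22 = -3560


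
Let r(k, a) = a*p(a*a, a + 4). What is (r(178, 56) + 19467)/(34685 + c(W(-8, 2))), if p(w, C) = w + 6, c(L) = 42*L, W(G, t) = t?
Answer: 27917/4967 ≈ 5.6205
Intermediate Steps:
p(w, C) = 6 + w
r(k, a) = a*(6 + a²) (r(k, a) = a*(6 + a*a) = a*(6 + a²))
(r(178, 56) + 19467)/(34685 + c(W(-8, 2))) = (56*(6 + 56²) + 19467)/(34685 + 42*2) = (56*(6 + 3136) + 19467)/(34685 + 84) = (56*3142 + 19467)/34769 = (175952 + 19467)*(1/34769) = 195419*(1/34769) = 27917/4967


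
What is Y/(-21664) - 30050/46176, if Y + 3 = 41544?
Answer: -80287513/31261152 ≈ -2.5683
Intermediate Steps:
Y = 41541 (Y = -3 + 41544 = 41541)
Y/(-21664) - 30050/46176 = 41541/(-21664) - 30050/46176 = 41541*(-1/21664) - 30050*1/46176 = -41541/21664 - 15025/23088 = -80287513/31261152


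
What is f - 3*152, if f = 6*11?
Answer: -390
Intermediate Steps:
f = 66
f - 3*152 = 66 - 3*152 = 66 - 456 = -390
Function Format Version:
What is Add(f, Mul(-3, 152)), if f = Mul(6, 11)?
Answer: -390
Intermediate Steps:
f = 66
Add(f, Mul(-3, 152)) = Add(66, Mul(-3, 152)) = Add(66, -456) = -390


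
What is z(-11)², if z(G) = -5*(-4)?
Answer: 400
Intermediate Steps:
z(G) = 20
z(-11)² = 20² = 400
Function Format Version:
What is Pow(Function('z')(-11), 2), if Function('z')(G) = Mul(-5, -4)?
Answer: 400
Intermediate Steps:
Function('z')(G) = 20
Pow(Function('z')(-11), 2) = Pow(20, 2) = 400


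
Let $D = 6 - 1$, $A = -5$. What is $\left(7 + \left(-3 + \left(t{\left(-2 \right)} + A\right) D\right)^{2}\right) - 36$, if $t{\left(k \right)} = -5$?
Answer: $2780$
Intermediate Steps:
$D = 5$ ($D = 6 - 1 = 5$)
$\left(7 + \left(-3 + \left(t{\left(-2 \right)} + A\right) D\right)^{2}\right) - 36 = \left(7 + \left(-3 + \left(-5 - 5\right) 5\right)^{2}\right) - 36 = \left(7 + \left(-3 - 50\right)^{2}\right) - 36 = \left(7 + \left(-53\right)^{2}\right) - 36 = \left(7 + 2809\right) - 36 = 2816 - 36 = 2780$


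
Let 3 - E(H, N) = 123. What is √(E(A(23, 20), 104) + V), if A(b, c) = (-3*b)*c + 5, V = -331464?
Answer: 8*I*√5181 ≈ 575.83*I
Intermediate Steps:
A(b, c) = 5 - 3*b*c (A(b, c) = -3*b*c + 5 = 5 - 3*b*c)
E(H, N) = -120 (E(H, N) = 3 - 1*123 = 3 - 123 = -120)
√(E(A(23, 20), 104) + V) = √(-120 - 331464) = √(-331584) = 8*I*√5181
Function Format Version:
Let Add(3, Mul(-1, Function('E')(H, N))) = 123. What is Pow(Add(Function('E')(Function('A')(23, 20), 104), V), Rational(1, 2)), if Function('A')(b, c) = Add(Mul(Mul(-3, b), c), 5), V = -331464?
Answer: Mul(8, I, Pow(5181, Rational(1, 2))) ≈ Mul(575.83, I)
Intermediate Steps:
Function('A')(b, c) = Add(5, Mul(-3, b, c)) (Function('A')(b, c) = Add(Mul(-3, b, c), 5) = Add(5, Mul(-3, b, c)))
Function('E')(H, N) = -120 (Function('E')(H, N) = Add(3, Mul(-1, 123)) = Add(3, -123) = -120)
Pow(Add(Function('E')(Function('A')(23, 20), 104), V), Rational(1, 2)) = Pow(Add(-120, -331464), Rational(1, 2)) = Pow(-331584, Rational(1, 2)) = Mul(8, I, Pow(5181, Rational(1, 2)))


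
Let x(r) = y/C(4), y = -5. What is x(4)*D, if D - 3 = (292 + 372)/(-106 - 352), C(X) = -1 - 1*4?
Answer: 355/229 ≈ 1.5502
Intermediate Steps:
C(X) = -5 (C(X) = -1 - 4 = -5)
x(r) = 1 (x(r) = -5/(-5) = -5*(-1/5) = 1)
D = 355/229 (D = 3 + (292 + 372)/(-106 - 352) = 3 + 664/(-458) = 3 + 664*(-1/458) = 3 - 332/229 = 355/229 ≈ 1.5502)
x(4)*D = 1*(355/229) = 355/229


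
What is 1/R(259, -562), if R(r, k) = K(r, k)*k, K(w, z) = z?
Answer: 1/315844 ≈ 3.1661e-6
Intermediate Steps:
R(r, k) = k**2 (R(r, k) = k*k = k**2)
1/R(259, -562) = 1/((-562)**2) = 1/315844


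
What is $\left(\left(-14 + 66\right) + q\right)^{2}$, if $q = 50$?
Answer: $10404$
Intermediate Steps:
$\left(\left(-14 + 66\right) + q\right)^{2} = \left(\left(-14 + 66\right) + 50\right)^{2} = \left(52 + 50\right)^{2} = 102^{2} = 10404$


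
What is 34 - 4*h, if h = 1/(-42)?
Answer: 716/21 ≈ 34.095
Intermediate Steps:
h = -1/42 ≈ -0.023810
34 - 4*h = 34 - 4*(-1/42) = 34 + 2/21 = 716/21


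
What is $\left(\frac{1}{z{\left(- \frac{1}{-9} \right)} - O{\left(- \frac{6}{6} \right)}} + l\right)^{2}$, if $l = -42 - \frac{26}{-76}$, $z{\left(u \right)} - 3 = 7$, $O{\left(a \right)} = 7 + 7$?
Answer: $\frac{10144225}{5776} \approx 1756.3$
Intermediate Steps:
$O{\left(a \right)} = 14$
$z{\left(u \right)} = 10$ ($z{\left(u \right)} = 3 + 7 = 10$)
$l = - \frac{1583}{38}$ ($l = -42 - - \frac{13}{38} = -42 + \frac{13}{38} = - \frac{1583}{38} \approx -41.658$)
$\left(\frac{1}{z{\left(- \frac{1}{-9} \right)} - O{\left(- \frac{6}{6} \right)}} + l\right)^{2} = \left(\frac{1}{10 - 14} - \frac{1583}{38}\right)^{2} = \left(\frac{1}{-4} - \frac{1583}{38}\right)^{2} = \left(- \frac{1}{4} - \frac{1583}{38}\right)^{2} = \left(- \frac{3185}{76}\right)^{2} = \frac{10144225}{5776}$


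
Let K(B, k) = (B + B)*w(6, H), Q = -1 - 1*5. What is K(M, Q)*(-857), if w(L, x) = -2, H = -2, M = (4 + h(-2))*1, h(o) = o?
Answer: 6856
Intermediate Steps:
Q = -6 (Q = -1 - 5 = -6)
M = 2 (M = (4 - 2)*1 = 2*1 = 2)
K(B, k) = -4*B (K(B, k) = (B + B)*(-2) = (2*B)*(-2) = -4*B)
K(M, Q)*(-857) = -4*2*(-857) = -8*(-857) = 6856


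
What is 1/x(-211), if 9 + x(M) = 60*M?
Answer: -1/12669 ≈ -7.8933e-5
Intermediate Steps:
x(M) = -9 + 60*M
1/x(-211) = 1/(-9 + 60*(-211)) = 1/(-9 - 12660) = 1/(-12669) = -1/12669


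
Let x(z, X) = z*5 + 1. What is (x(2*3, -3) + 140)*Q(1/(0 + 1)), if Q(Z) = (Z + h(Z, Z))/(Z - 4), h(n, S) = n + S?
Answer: -171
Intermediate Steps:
h(n, S) = S + n
Q(Z) = 3*Z/(-4 + Z) (Q(Z) = (Z + (Z + Z))/(Z - 4) = (Z + 2*Z)/(-4 + Z) = (3*Z)/(-4 + Z) = 3*Z/(-4 + Z))
x(z, X) = 1 + 5*z (x(z, X) = 5*z + 1 = 1 + 5*z)
(x(2*3, -3) + 140)*Q(1/(0 + 1)) = ((1 + 5*(2*3)) + 140)*(3/((0 + 1)*(-4 + 1/(0 + 1)))) = ((1 + 5*6) + 140)*(3/(1*(-4 + 1/1))) = ((1 + 30) + 140)*(3*1/(-4 + 1)) = (31 + 140)*(3*1/(-3)) = 171*(3*1*(-⅓)) = 171*(-1) = -171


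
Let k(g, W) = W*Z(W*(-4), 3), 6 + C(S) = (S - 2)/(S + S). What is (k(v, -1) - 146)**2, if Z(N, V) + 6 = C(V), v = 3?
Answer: 648025/36 ≈ 18001.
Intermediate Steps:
C(S) = -6 + (-2 + S)/(2*S) (C(S) = -6 + (S - 2)/(S + S) = -6 + (-2 + S)/((2*S)) = -6 + (-2 + S)*(1/(2*S)) = -6 + (-2 + S)/(2*S))
Z(N, V) = -23/2 - 1/V (Z(N, V) = -6 + (-11/2 - 1/V) = -23/2 - 1/V)
k(g, W) = -71*W/6 (k(g, W) = W*(-23/2 - 1/3) = W*(-71/6) = -71*W/6)
(k(v, -1) - 146)**2 = (-71/6*(-1) - 146)**2 = (71/6 - 146)**2 = (-805/6)**2 = 648025/36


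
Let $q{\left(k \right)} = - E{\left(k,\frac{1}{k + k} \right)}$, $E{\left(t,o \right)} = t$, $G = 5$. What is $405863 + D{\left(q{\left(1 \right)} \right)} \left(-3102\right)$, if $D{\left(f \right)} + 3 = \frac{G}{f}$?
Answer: $430679$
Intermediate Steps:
$q{\left(k \right)} = - k$
$D{\left(f \right)} = -3 + \frac{5}{f}$
$405863 + D{\left(q{\left(1 \right)} \right)} \left(-3102\right) = 405863 + \left(-3 + \frac{5}{\left(-1\right) 1}\right) \left(-3102\right) = 405863 + \left(-3 + \frac{5}{-1}\right) \left(-3102\right) = 405863 + \left(-3 + 5 \left(-1\right)\right) \left(-3102\right) = 405863 + \left(-3 - 5\right) \left(-3102\right) = 405863 - -24816 = 405863 + 24816 = 430679$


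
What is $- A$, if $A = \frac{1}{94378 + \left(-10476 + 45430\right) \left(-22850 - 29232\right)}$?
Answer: $\frac{1}{1820379850} \approx 5.4934 \cdot 10^{-10}$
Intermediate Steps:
$A = - \frac{1}{1820379850}$ ($A = \frac{1}{94378 + 34954 \left(-52082\right)} = \frac{1}{94378 - 1820474228} = \frac{1}{-1820379850} = - \frac{1}{1820379850} \approx -5.4934 \cdot 10^{-10}$)
$- A = \left(-1\right) \left(- \frac{1}{1820379850}\right) = \frac{1}{1820379850}$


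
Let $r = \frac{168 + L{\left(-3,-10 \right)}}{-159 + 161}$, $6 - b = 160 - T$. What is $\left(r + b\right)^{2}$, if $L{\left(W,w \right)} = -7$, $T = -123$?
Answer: $\frac{154449}{4} \approx 38612.0$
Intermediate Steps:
$b = -277$ ($b = 6 - \left(160 - -123\right) = 6 - \left(160 + 123\right) = 6 - 283 = -277$)
$r = \frac{161}{2}$ ($r = \frac{168 - 7}{-159 + 161} = \frac{161}{2} \approx 80.5$)
$\left(r + b\right)^{2} = \left(\frac{161}{2} - 277\right)^{2} = \left(- \frac{393}{2}\right)^{2} = \frac{154449}{4}$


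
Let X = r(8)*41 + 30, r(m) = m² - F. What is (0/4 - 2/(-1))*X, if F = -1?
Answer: 5390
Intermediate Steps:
r(m) = 1 + m² (r(m) = m² - 1*(-1) = m² + 1 = 1 + m²)
X = 2695 (X = (1 + 8²)*41 + 30 = (1 + 64)*41 + 30 = 65*41 + 30 = 2665 + 30 = 2695)
(0/4 - 2/(-1))*X = (0/4 - 2/(-1))*2695 = (0*(¼) - 2*(-1))*2695 = (0 + 2)*2695 = 2*2695 = 5390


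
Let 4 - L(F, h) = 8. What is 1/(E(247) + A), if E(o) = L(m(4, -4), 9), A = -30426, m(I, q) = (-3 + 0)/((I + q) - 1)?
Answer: -1/30430 ≈ -3.2862e-5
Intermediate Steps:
m(I, q) = -3/(-1 + I + q)
L(F, h) = -4 (L(F, h) = 4 - 1*8 = 4 - 8 = -4)
E(o) = -4
1/(E(247) + A) = 1/(-4 - 30426) = 1/(-30430) = -1/30430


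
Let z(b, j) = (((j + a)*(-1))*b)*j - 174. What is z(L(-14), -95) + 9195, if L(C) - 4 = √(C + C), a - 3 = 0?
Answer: -25939 - 17480*I*√7 ≈ -25939.0 - 46248.0*I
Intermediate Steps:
a = 3 (a = 3 + 0 = 3)
L(C) = 4 + √2*√C (L(C) = 4 + √(C + C) = 4 + √(2*C) = 4 + √2*√C)
z(b, j) = -174 + b*j*(-3 - j) (z(b, j) = (((j + 3)*(-1))*b)*j - 174 = (((3 + j)*(-1))*b)*j - 174 = ((-3 - j)*b)*j - 174 = (b*(-3 - j))*j - 174 = b*j*(-3 - j) - 174 = -174 + b*j*(-3 - j))
z(L(-14), -95) + 9195 = (-174 - 1*(4 + √2*√(-14))*(-95)² - 3*(4 + √2*√(-14))*(-95)) + 9195 = (-174 - 1*(4 + √2*(I*√14))*9025 - 3*(4 + √2*(I*√14))*(-95)) + 9195 = (-174 - 1*(4 + 2*I*√7)*9025 - 3*(4 + 2*I*√7)*(-95)) + 9195 = (-174 + (-36100 - 18050*I*√7) + (1140 + 570*I*√7)) + 9195 = (-35134 - 17480*I*√7) + 9195 = -25939 - 17480*I*√7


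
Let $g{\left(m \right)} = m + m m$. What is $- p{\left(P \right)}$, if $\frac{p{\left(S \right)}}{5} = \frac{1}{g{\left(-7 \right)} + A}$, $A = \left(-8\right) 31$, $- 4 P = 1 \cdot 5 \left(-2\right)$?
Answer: $\frac{5}{206} \approx 0.024272$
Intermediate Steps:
$P = \frac{5}{2}$ ($P = - \frac{1 \cdot 5 \left(-2\right)}{4} = - \frac{5 \left(-2\right)}{4} = \left(- \frac{1}{4}\right) \left(-10\right) = \frac{5}{2} \approx 2.5$)
$A = -248$
$g{\left(m \right)} = m + m^{2}$
$p{\left(S \right)} = - \frac{5}{206}$ ($p{\left(S \right)} = \frac{5}{- 7 \left(1 - 7\right) - 248} = \frac{5}{\left(-7\right) \left(-6\right) - 248} = \frac{5}{42 - 248} = \frac{5}{-206} = 5 \left(- \frac{1}{206}\right) = - \frac{5}{206}$)
$- p{\left(P \right)} = \left(-1\right) \left(- \frac{5}{206}\right) = \frac{5}{206}$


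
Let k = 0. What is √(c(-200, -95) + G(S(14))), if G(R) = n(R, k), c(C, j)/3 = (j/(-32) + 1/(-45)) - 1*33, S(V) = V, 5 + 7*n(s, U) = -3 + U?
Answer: 167*I*√2310/840 ≈ 9.5553*I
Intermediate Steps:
n(s, U) = -8/7 + U/7 (n(s, U) = -5/7 + (-3 + U)/7 = -5/7 + (-3/7 + U/7) = -8/7 + U/7)
c(C, j) = -1486/15 - 3*j/32 (c(C, j) = 3*((j/(-32) + 1/(-45)) - 1*33) = 3*((j*(-1/32) + 1*(-1/45)) - 33) = 3*((-j/32 - 1/45) - 33) = 3*((-1/45 - j/32) - 33) = 3*(-1486/45 - j/32) = -1486/15 - 3*j/32)
G(R) = -8/7 (G(R) = -8/7 + (⅐)*0 = -8/7 + 0 = -8/7)
√(c(-200, -95) + G(S(14))) = √((-1486/15 - 3/32*(-95)) - 8/7) = √((-1486/15 + 285/32) - 8/7) = √(-43277/480 - 8/7) = √(-306779/3360) = 167*I*√2310/840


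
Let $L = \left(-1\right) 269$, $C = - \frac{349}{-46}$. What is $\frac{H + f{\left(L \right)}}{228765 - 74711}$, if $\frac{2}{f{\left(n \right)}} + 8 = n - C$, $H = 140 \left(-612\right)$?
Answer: $- \frac{560818486}{1008360457} \approx -0.55617$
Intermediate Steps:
$C = \frac{349}{46}$ ($C = \left(-349\right) \left(- \frac{1}{46}\right) = \frac{349}{46} \approx 7.587$)
$H = -85680$
$L = -269$
$f{\left(n \right)} = \frac{2}{- \frac{717}{46} + n}$ ($f{\left(n \right)} = \frac{2}{-8 + \left(n - \frac{349}{46}\right)} = \frac{2}{-8 + \left(- \frac{349}{46} + n\right)} = \frac{2}{- \frac{717}{46} + n}$)
$\frac{H + f{\left(L \right)}}{228765 - 74711} = \frac{-85680 + \frac{92}{-717 + 46 \left(-269\right)}}{228765 - 74711} = \frac{-85680 + \frac{92}{-717 - 12374}}{154054} = \left(-85680 + \frac{92}{-13091}\right) \frac{1}{154054} = \left(-85680 + 92 \left(- \frac{1}{13091}\right)\right) \frac{1}{154054} = \left(-85680 - \frac{92}{13091}\right) \frac{1}{154054} = \left(- \frac{1121636972}{13091}\right) \frac{1}{154054} = - \frac{560818486}{1008360457}$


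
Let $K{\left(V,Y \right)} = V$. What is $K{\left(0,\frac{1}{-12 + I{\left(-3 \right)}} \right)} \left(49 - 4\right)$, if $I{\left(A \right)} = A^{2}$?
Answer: $0$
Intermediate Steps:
$K{\left(0,\frac{1}{-12 + I{\left(-3 \right)}} \right)} \left(49 - 4\right) = 0 \left(49 - 4\right) = 0 \cdot 45 = 0$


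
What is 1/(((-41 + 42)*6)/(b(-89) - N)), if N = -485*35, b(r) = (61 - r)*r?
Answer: 3625/6 ≈ 604.17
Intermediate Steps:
b(r) = r*(61 - r)
N = -16975
1/(((-41 + 42)*6)/(b(-89) - N)) = 1/(((-41 + 42)*6)/(-89*(61 - 1*(-89)) - 1*(-16975))) = 1/((1*6)/(-89*(61 + 89) + 16975)) = 1/(6/(-89*150 + 16975)) = 1/(6/(-13350 + 16975)) = 1/(6/3625) = 3625/6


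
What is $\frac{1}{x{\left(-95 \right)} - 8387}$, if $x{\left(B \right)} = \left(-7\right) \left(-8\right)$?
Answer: $- \frac{1}{8331} \approx -0.00012003$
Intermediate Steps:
$x{\left(B \right)} = 56$
$\frac{1}{x{\left(-95 \right)} - 8387} = \frac{1}{56 - 8387} = \frac{1}{-8331} = - \frac{1}{8331}$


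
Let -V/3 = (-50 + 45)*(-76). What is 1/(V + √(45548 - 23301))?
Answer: -1140/1277353 - √22247/1277353 ≈ -0.0010092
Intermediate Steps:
V = -1140 (V = -3*(-50 + 45)*(-76) = -(-15)*(-76) = -3*380 = -1140)
1/(V + √(45548 - 23301)) = 1/(-1140 + √(45548 - 23301)) = 1/(-1140 + √22247)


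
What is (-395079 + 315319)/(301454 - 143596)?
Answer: -39880/78929 ≈ -0.50526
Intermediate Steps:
(-395079 + 315319)/(301454 - 143596) = -79760/157858 = -79760*1/157858 = -39880/78929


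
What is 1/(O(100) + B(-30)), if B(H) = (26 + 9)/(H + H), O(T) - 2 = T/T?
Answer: 12/29 ≈ 0.41379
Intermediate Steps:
O(T) = 3 (O(T) = 2 + T/T = 2 + 1 = 3)
B(H) = 35/(2*H) (B(H) = 35/((2*H)) = 35*(1/(2*H)) = 35/(2*H))
1/(O(100) + B(-30)) = 1/(3 + (35/2)/(-30)) = 1/(3 + (35/2)*(-1/30)) = 1/(3 - 7/12) = 1/(29/12) = 12/29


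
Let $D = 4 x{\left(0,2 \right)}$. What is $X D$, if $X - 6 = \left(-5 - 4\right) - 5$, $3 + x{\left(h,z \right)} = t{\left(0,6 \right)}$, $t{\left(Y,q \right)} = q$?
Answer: $-96$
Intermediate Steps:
$x{\left(h,z \right)} = 3$ ($x{\left(h,z \right)} = -3 + 6 = 3$)
$X = -8$ ($X = 6 - 14 = -8$)
$D = 12$ ($D = 4 \cdot 3 = 12$)
$X D = \left(-8\right) 12 = -96$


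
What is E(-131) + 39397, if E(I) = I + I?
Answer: 39135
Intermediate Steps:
E(I) = 2*I
E(-131) + 39397 = 2*(-131) + 39397 = -262 + 39397 = 39135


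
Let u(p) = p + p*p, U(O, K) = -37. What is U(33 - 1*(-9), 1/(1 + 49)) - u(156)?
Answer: -24529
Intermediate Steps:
u(p) = p + p²
U(33 - 1*(-9), 1/(1 + 49)) - u(156) = -37 - 156*(1 + 156) = -37 - 156*157 = -37 - 1*24492 = -37 - 24492 = -24529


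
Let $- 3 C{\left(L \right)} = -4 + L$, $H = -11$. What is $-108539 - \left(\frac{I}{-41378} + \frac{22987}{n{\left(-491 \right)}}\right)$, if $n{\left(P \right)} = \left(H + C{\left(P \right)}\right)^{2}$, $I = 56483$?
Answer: $- \frac{53255586709265}{490660324} \approx -1.0854 \cdot 10^{5}$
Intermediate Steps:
$C{\left(L \right)} = \frac{4}{3} - \frac{L}{3}$ ($C{\left(L \right)} = - \frac{-4 + L}{3} = \frac{4}{3} - \frac{L}{3}$)
$n{\left(P \right)} = \left(- \frac{29}{3} - \frac{P}{3}\right)^{2}$ ($n{\left(P \right)} = \left(-11 - \left(- \frac{4}{3} + \frac{P}{3}\right)\right)^{2} = \left(- \frac{29}{3} - \frac{P}{3}\right)^{2}$)
$-108539 - \left(\frac{I}{-41378} + \frac{22987}{n{\left(-491 \right)}}\right) = -108539 - \left(\frac{56483}{-41378} + \frac{22987}{\frac{1}{9} \left(29 - 491\right)^{2}}\right) = -108539 - \left(56483 \left(- \frac{1}{41378}\right) + \frac{22987}{\frac{1}{9} \left(-462\right)^{2}}\right) = -108539 - \left(- \frac{56483}{41378} + \frac{22987}{\frac{1}{9} \cdot 213444}\right) = -108539 - \left(- \frac{56483}{41378} + \frac{22987}{23716}\right) = -108539 - - \frac{194197371}{490660324} = -108539 + \frac{194197371}{490660324} = - \frac{53255586709265}{490660324}$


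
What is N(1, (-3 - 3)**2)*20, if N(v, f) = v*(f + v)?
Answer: 740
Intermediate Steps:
N(1, (-3 - 3)**2)*20 = (1*((-3 - 3)**2 + 1))*20 = (1*((-6)**2 + 1))*20 = (1*(36 + 1))*20 = (1*37)*20 = 37*20 = 740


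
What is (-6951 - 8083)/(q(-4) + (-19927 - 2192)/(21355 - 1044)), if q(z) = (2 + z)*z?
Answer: -305355574/140369 ≈ -2175.4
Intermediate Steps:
q(z) = z*(2 + z)
(-6951 - 8083)/(q(-4) + (-19927 - 2192)/(21355 - 1044)) = (-6951 - 8083)/(-4*(2 - 4) + (-19927 - 2192)/(21355 - 1044)) = -15034/(-4*(-2) - 22119/20311) = -15034/(8 - 22119*1/20311) = -15034/(8 - 22119/20311) = -15034/140369/20311 = -15034*20311/140369 = -305355574/140369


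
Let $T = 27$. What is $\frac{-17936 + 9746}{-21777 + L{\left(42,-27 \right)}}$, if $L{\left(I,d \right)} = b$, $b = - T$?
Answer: $\frac{1365}{3634} \approx 0.37562$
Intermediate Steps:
$b = -27$ ($b = \left(-1\right) 27 = -27$)
$L{\left(I,d \right)} = -27$
$\frac{-17936 + 9746}{-21777 + L{\left(42,-27 \right)}} = \frac{-17936 + 9746}{-21777 - 27} = - \frac{8190}{-21804} = \left(-8190\right) \left(- \frac{1}{21804}\right) = \frac{1365}{3634}$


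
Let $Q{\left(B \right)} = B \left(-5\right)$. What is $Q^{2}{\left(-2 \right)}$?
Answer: $100$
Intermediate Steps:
$Q{\left(B \right)} = - 5 B$
$Q^{2}{\left(-2 \right)} = \left(\left(-5\right) \left(-2\right)\right)^{2} = 10^{2} = 100$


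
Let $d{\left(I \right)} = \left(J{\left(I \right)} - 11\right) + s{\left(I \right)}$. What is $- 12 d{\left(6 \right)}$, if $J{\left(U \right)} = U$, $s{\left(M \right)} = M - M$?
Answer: $60$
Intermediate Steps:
$s{\left(M \right)} = 0$
$d{\left(I \right)} = -11 + I$ ($d{\left(I \right)} = \left(I - 11\right) + 0 = \left(-11 + I\right) + 0 = -11 + I$)
$- 12 d{\left(6 \right)} = - 12 \left(-11 + 6\right) = \left(-12\right) \left(-5\right) = 60$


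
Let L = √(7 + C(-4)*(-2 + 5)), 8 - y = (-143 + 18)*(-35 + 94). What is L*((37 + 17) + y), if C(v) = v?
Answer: 7437*I*√5 ≈ 16630.0*I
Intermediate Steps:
y = 7383 (y = 8 - (-143 + 18)*(-35 + 94) = 8 - (-125)*59 = 8 - 1*(-7375) = 8 + 7375 = 7383)
L = I*√5 (L = √(7 - 4*(-2 + 5)) = √(7 - 4*3) = √(7 - 12) = √(-5) = I*√5 ≈ 2.2361*I)
L*((37 + 17) + y) = (I*√5)*((37 + 17) + 7383) = (I*√5)*(54 + 7383) = (I*√5)*7437 = 7437*I*√5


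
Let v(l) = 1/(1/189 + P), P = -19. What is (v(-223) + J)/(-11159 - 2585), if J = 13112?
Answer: -47071891/49340960 ≈ -0.95401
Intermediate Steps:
v(l) = -189/3590 (v(l) = 1/(1/189 - 19) = 1/(-3590/189) = -189/3590)
(v(-223) + J)/(-11159 - 2585) = (-189/3590 + 13112)/(-11159 - 2585) = (47071891/3590)/(-13744) = (47071891/3590)*(-1/13744) = -47071891/49340960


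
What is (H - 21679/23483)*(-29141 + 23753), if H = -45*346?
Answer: 1970132916732/23483 ≈ 8.3896e+7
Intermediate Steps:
H = -15570
(H - 21679/23483)*(-29141 + 23753) = (-15570 - 21679/23483)*(-29141 + 23753) = (-15570 - 21679*1/23483)*(-5388) = (-15570 - 21679/23483)*(-5388) = -365651989/23483*(-5388) = 1970132916732/23483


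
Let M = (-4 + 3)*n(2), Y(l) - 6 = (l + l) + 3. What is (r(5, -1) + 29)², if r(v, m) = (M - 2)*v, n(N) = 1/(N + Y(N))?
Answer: 3136/9 ≈ 348.44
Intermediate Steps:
Y(l) = 9 + 2*l (Y(l) = 6 + ((l + l) + 3) = 6 + (2*l + 3) = 6 + (3 + 2*l) = 9 + 2*l)
n(N) = 1/(9 + 3*N) (n(N) = 1/(N + (9 + 2*N)) = 1/(9 + 3*N))
M = -1/15 (M = (-4 + 3)*(1/(3*(3 + 2))) = -1/(3*5) = -1*1/15 = -1/15 ≈ -0.066667)
r(v, m) = -31*v/15 (r(v, m) = (-1/15 - 2)*v = -31*v/15)
(r(5, -1) + 29)² = (-31/15*5 + 29)² = (-31/3 + 29)² = (56/3)² = 3136/9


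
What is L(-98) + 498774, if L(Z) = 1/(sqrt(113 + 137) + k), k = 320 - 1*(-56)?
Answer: 35194989950/70563 - 5*sqrt(10)/141126 ≈ 4.9877e+5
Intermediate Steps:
k = 376 (k = 320 + 56 = 376)
L(Z) = 1/(376 + 5*sqrt(10)) (L(Z) = 1/(sqrt(113 + 137) + 376) = 1/(sqrt(250) + 376) = 1/(5*sqrt(10) + 376) = 1/(376 + 5*sqrt(10)))
L(-98) + 498774 = (188/70563 - 5*sqrt(10)/141126) + 498774 = 35194989950/70563 - 5*sqrt(10)/141126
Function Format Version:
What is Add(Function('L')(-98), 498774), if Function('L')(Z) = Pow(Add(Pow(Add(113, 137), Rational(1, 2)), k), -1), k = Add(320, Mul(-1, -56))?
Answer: Add(Rational(35194989950, 70563), Mul(Rational(-5, 141126), Pow(10, Rational(1, 2)))) ≈ 4.9877e+5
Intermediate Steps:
k = 376 (k = Add(320, 56) = 376)
Function('L')(Z) = Pow(Add(376, Mul(5, Pow(10, Rational(1, 2)))), -1) (Function('L')(Z) = Pow(Add(Pow(Add(113, 137), Rational(1, 2)), 376), -1) = Pow(Add(Pow(250, Rational(1, 2)), 376), -1) = Pow(Add(Mul(5, Pow(10, Rational(1, 2))), 376), -1) = Pow(Add(376, Mul(5, Pow(10, Rational(1, 2)))), -1))
Add(Function('L')(-98), 498774) = Add(Add(Rational(188, 70563), Mul(Rational(-5, 141126), Pow(10, Rational(1, 2)))), 498774) = Add(Rational(35194989950, 70563), Mul(Rational(-5, 141126), Pow(10, Rational(1, 2))))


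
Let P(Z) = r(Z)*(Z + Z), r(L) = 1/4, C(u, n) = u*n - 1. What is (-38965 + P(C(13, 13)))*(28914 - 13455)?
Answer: -601061379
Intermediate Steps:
C(u, n) = -1 + n*u (C(u, n) = n*u - 1 = -1 + n*u)
r(L) = ¼
P(Z) = Z/2 (P(Z) = (Z + Z)/4 = (2*Z)/4 = Z/2)
(-38965 + P(C(13, 13)))*(28914 - 13455) = (-38965 + (-1 + 13*13)/2)*(28914 - 13455) = (-38965 + (-1 + 169)/2)*15459 = (-38965 + (½)*168)*15459 = (-38965 + 84)*15459 = -38881*15459 = -601061379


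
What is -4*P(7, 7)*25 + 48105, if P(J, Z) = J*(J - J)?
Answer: 48105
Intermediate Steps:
P(J, Z) = 0 (P(J, Z) = J*0 = 0)
-4*P(7, 7)*25 + 48105 = -4*0*25 + 48105 = 0*25 + 48105 = 0 + 48105 = 48105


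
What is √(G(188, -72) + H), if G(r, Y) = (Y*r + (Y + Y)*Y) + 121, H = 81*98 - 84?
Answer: √4807 ≈ 69.333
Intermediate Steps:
H = 7854 (H = 7938 - 84 = 7854)
G(r, Y) = 121 + 2*Y² + Y*r (G(r, Y) = (Y*r + (2*Y)*Y) + 121 = (Y*r + 2*Y²) + 121 = (2*Y² + Y*r) + 121 = 121 + 2*Y² + Y*r)
√(G(188, -72) + H) = √((121 + 2*(-72)² - 72*188) + 7854) = √((121 + 2*5184 - 13536) + 7854) = √((121 + 10368 - 13536) + 7854) = √(-3047 + 7854) = √4807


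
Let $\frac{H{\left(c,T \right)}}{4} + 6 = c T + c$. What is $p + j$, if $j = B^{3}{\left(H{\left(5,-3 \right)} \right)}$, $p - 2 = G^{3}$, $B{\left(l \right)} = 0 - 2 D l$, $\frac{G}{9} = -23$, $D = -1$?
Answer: $-10966893$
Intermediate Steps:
$H{\left(c,T \right)} = -24 + 4 c + 4 T c$ ($H{\left(c,T \right)} = -24 + 4 \left(c T + c\right) = -24 + 4 \left(T c + c\right) = -24 + 4 \left(c + T c\right) = -24 + \left(4 c + 4 T c\right) = -24 + 4 c + 4 T c$)
$G = -207$ ($G = 9 \left(-23\right) = -207$)
$B{\left(l \right)} = 2 l$ ($B{\left(l \right)} = 0 - 2 \left(-1\right) l = 0 - - 2 l = 0 + 2 l = 2 l$)
$p = -8869741$ ($p = 2 + \left(-207\right)^{3} = 2 - 8869743 = -8869741$)
$j = -2097152$ ($j = \left(2 \left(-24 + 4 \cdot 5 + 4 \left(-3\right) 5\right)\right)^{3} = \left(2 \left(-24 + 20 - 60\right)\right)^{3} = \left(2 \left(-64\right)\right)^{3} = \left(-128\right)^{3} = -2097152$)
$p + j = -8869741 - 2097152 = -10966893$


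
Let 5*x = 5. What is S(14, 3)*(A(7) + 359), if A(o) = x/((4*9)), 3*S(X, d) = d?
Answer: 12925/36 ≈ 359.03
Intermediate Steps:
S(X, d) = d/3
x = 1 (x = (⅕)*5 = 1)
A(o) = 1/36 (A(o) = 1/(4*9) = 1/36)
S(14, 3)*(A(7) + 359) = ((⅓)*3)*(1/36 + 359) = 1*(12925/36) = 12925/36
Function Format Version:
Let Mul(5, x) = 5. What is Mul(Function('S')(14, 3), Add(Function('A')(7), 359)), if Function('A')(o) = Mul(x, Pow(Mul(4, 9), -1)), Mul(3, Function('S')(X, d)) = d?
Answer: Rational(12925, 36) ≈ 359.03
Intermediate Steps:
Function('S')(X, d) = Mul(Rational(1, 3), d)
x = 1 (x = Mul(Rational(1, 5), 5) = 1)
Function('A')(o) = Rational(1, 36) (Function('A')(o) = Mul(1, Pow(Mul(4, 9), -1)) = Mul(1, Pow(36, -1)) = Mul(1, Rational(1, 36)) = Rational(1, 36))
Mul(Function('S')(14, 3), Add(Function('A')(7), 359)) = Mul(Mul(Rational(1, 3), 3), Add(Rational(1, 36), 359)) = Mul(1, Rational(12925, 36)) = Rational(12925, 36)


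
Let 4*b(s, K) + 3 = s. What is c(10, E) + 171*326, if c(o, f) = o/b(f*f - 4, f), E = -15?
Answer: 6076334/109 ≈ 55746.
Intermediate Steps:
b(s, K) = -¾ + s/4
c(o, f) = o/(-7/4 + f²/4) (c(o, f) = o/(-¾ + (f*f - 4)/4) = o/(-¾ + (f² - 4)/4) = o/(-¾ + (-4 + f²)/4) = o/(-¾ + (-1 + f²/4)) = o/(-7/4 + f²/4))
c(10, E) + 171*326 = 4*10/(-7 + (-15)²) + 171*326 = 4*10/(-7 + 225) + 55746 = 4*10/218 + 55746 = 4*10*(1/218) + 55746 = 20/109 + 55746 = 6076334/109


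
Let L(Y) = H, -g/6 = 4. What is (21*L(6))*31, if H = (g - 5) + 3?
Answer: -16926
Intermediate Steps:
g = -24 (g = -6*4 = -24)
H = -26 (H = (-24 - 5) + 3 = -29 + 3 = -26)
L(Y) = -26
(21*L(6))*31 = (21*(-26))*31 = -546*31 = -16926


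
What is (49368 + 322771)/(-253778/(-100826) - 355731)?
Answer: -18760643407/17933340014 ≈ -1.0461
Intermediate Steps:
(49368 + 322771)/(-253778/(-100826) - 355731) = 372139/(-253778*(-1/100826) - 355731) = 372139/(126889/50413 - 355731) = 372139/(-17933340014/50413) = 372139*(-50413/17933340014) = -18760643407/17933340014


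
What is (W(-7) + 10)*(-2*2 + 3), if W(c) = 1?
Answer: -11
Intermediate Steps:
(W(-7) + 10)*(-2*2 + 3) = (1 + 10)*(-2*2 + 3) = 11*(-4 + 3) = 11*(-1) = -11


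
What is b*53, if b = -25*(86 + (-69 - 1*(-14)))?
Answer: -41075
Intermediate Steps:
b = -775 (b = -25*(86 + (-69 + 14)) = -25*(86 - 55) = -25*31 = -775)
b*53 = -775*53 = -41075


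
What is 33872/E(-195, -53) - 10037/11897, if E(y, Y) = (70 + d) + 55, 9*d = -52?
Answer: 124689895/440189 ≈ 283.26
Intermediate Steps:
d = -52/9 (d = (⅑)*(-52) = -52/9 ≈ -5.7778)
E(y, Y) = 1073/9 (E(y, Y) = (70 - 52/9) + 55 = 578/9 + 55 = 1073/9)
33872/E(-195, -53) - 10037/11897 = 33872/(1073/9) - 10037/11897 = 33872*(9/1073) - 10037*1/11897 = 10512/37 - 10037/11897 = 124689895/440189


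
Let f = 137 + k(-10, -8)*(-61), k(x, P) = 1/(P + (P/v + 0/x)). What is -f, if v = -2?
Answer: -609/4 ≈ -152.25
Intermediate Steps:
k(x, P) = 2/P (k(x, P) = 1/(P + (P/(-2) + 0/x)) = 1/(P + (P*(-1/2) + 0)) = 1/(P + (-P/2 + 0)) = 1/(P - P/2) = 1/(P/2) = 2/P)
f = 609/4 (f = 137 + (2/(-8))*(-61) = 137 + (2*(-1/8))*(-61) = 137 - 1/4*(-61) = 137 + 61/4 = 609/4 ≈ 152.25)
-f = -1*609/4 = -609/4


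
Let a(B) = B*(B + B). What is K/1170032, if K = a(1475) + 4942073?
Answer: 9293323/1170032 ≈ 7.9428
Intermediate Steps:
a(B) = 2*B**2 (a(B) = B*(2*B) = 2*B**2)
K = 9293323 (K = 2*1475**2 + 4942073 = 2*2175625 + 4942073 = 4351250 + 4942073 = 9293323)
K/1170032 = 9293323/1170032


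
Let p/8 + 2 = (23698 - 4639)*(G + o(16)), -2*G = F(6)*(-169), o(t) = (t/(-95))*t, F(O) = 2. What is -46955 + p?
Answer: 2404442883/95 ≈ 2.5310e+7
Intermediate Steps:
o(t) = -t²/95 (o(t) = (t*(-1/95))*t = (-t/95)*t = -t²/95)
G = 169 (G = -(-169) = -½*(-338) = 169)
p = 2408903608/95 (p = -16 + 8*((23698 - 4639)*(169 - 1/95*16²)) = -16 + 8*(19059*(169 - 1/95*256)) = -16 + 8*(19059*(169 - 256/95)) = -16 + 8*(19059*(15799/95)) = -16 + 8*(301113141/95) = -16 + 2408905128/95 = 2408903608/95 ≈ 2.5357e+7)
-46955 + p = -46955 + 2408903608/95 = 2404442883/95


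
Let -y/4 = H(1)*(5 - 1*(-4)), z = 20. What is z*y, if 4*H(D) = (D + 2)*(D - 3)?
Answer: 1080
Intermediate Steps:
H(D) = (-3 + D)*(2 + D)/4 (H(D) = ((D + 2)*(D - 3))/4 = ((2 + D)*(-3 + D))/4 = ((-3 + D)*(2 + D))/4 = (-3 + D)*(2 + D)/4)
y = 54 (y = -4*(-3/2 - ¼*1 + (¼)*1²)*(5 - 1*(-4)) = -4*(-3/2 - ¼ + (¼)*1)*(5 + 4) = -4*(-3/2 - ¼ + ¼)*9 = -(-6)*9 = -4*(-27/2) = 54)
z*y = 20*54 = 1080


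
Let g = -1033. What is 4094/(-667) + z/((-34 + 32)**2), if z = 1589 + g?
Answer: 3853/29 ≈ 132.86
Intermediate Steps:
z = 556 (z = 1589 - 1033 = 556)
4094/(-667) + z/((-34 + 32)**2) = 4094/(-667) + 556/((-34 + 32)**2) = 4094*(-1/667) + 556/((-2)**2) = -178/29 + 556/4 = -178/29 + 556*(1/4) = -178/29 + 139 = 3853/29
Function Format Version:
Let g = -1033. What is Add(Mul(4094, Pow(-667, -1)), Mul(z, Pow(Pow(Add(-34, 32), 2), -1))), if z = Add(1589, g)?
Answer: Rational(3853, 29) ≈ 132.86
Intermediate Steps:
z = 556 (z = Add(1589, -1033) = 556)
Add(Mul(4094, Pow(-667, -1)), Mul(z, Pow(Pow(Add(-34, 32), 2), -1))) = Add(Mul(4094, Pow(-667, -1)), Mul(556, Pow(Pow(Add(-34, 32), 2), -1))) = Add(Mul(4094, Rational(-1, 667)), Mul(556, Pow(Pow(-2, 2), -1))) = Add(Rational(-178, 29), Mul(556, Pow(4, -1))) = Add(Rational(-178, 29), Mul(556, Rational(1, 4))) = Add(Rational(-178, 29), 139) = Rational(3853, 29)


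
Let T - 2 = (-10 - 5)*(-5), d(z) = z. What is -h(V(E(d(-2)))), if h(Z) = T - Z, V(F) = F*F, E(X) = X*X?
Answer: -61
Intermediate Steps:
E(X) = X**2
T = 77 (T = 2 + (-10 - 5)*(-5) = 2 - 15*(-5) = 2 + 75 = 77)
V(F) = F**2
h(Z) = 77 - Z
-h(V(E(d(-2)))) = -(77 - ((-2)**2)**2) = -(77 - 1*4**2) = -(77 - 1*16) = -(77 - 16) = -1*61 = -61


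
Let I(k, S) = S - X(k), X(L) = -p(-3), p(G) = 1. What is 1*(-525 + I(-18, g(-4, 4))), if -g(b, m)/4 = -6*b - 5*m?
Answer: -540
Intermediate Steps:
X(L) = -1 (X(L) = -1*1 = -1)
g(b, m) = 20*m + 24*b (g(b, m) = -4*(-6*b - 5*m) = 20*m + 24*b)
I(k, S) = 1 + S (I(k, S) = S - 1*(-1) = S + 1 = 1 + S)
1*(-525 + I(-18, g(-4, 4))) = 1*(-525 + (1 + (20*4 + 24*(-4)))) = 1*(-525 + (1 + (80 - 96))) = 1*(-525 + (1 - 16)) = 1*(-525 - 15) = 1*(-540) = -540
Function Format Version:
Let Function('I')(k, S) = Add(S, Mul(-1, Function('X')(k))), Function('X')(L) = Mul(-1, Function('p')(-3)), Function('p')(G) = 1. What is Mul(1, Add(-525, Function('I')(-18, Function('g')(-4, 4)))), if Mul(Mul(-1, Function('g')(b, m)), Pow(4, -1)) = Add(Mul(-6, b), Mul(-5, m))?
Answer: -540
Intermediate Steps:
Function('X')(L) = -1 (Function('X')(L) = Mul(-1, 1) = -1)
Function('g')(b, m) = Add(Mul(20, m), Mul(24, b)) (Function('g')(b, m) = Mul(-4, Add(Mul(-6, b), Mul(-5, m))) = Add(Mul(20, m), Mul(24, b)))
Function('I')(k, S) = Add(1, S) (Function('I')(k, S) = Add(S, Mul(-1, -1)) = Add(S, 1) = Add(1, S))
Mul(1, Add(-525, Function('I')(-18, Function('g')(-4, 4)))) = Mul(1, Add(-525, Add(1, Add(Mul(20, 4), Mul(24, -4))))) = Mul(1, Add(-525, Add(1, Add(80, -96)))) = Mul(1, Add(-525, Add(1, -16))) = Mul(1, Add(-525, -15)) = Mul(1, -540) = -540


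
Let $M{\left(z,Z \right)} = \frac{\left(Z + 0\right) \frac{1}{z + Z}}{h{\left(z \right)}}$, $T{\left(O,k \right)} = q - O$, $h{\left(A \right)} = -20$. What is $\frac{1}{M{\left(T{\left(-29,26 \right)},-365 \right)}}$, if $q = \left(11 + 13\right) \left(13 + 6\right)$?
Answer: $\frac{480}{73} \approx 6.5753$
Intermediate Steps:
$q = 456$ ($q = 24 \cdot 19 = 456$)
$T{\left(O,k \right)} = 456 - O$
$M{\left(z,Z \right)} = - \frac{Z}{20 \left(Z + z\right)}$ ($M{\left(z,Z \right)} = \frac{\left(Z + 0\right) \frac{1}{z + Z}}{-20} = \frac{Z}{Z + z} \left(- \frac{1}{20}\right) = - \frac{Z}{20 \left(Z + z\right)}$)
$\frac{1}{M{\left(T{\left(-29,26 \right)},-365 \right)}} = \frac{1}{\left(-1\right) \left(-365\right) \frac{1}{20 \left(-365\right) + 20 \left(456 - -29\right)}} = \frac{1}{\left(-1\right) \left(-365\right) \frac{1}{-7300 + 20 \left(456 + 29\right)}} = \frac{1}{\left(-1\right) \left(-365\right) \frac{1}{-7300 + 20 \cdot 485}} = \frac{1}{\left(-1\right) \left(-365\right) \frac{1}{-7300 + 9700}} = \frac{1}{\left(-1\right) \left(-365\right) \frac{1}{2400}} = \frac{1}{\frac{73}{480}} = \frac{480}{73}$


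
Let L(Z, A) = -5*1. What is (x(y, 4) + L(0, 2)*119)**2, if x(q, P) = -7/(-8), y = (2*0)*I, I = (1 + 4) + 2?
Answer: 22591009/64 ≈ 3.5298e+5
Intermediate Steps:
I = 7 (I = 5 + 2 = 7)
L(Z, A) = -5
y = 0 (y = (2*0)*7 = 0*7 = 0)
x(q, P) = 7/8 (x(q, P) = -7*(-1/8) = 7/8)
(x(y, 4) + L(0, 2)*119)**2 = (7/8 - 5*119)**2 = (7/8 - 595)**2 = (-4753/8)**2 = 22591009/64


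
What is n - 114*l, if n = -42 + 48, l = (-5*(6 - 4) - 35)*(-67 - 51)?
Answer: -605334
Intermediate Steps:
l = 5310 (l = (-5*2 - 35)*(-118) = (-10 - 35)*(-118) = -45*(-118) = 5310)
n = 6
n - 114*l = 6 - 114*5310 = 6 - 605340 = -605334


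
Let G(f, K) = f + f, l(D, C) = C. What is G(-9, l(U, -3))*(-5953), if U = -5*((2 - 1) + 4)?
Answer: 107154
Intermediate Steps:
U = -25 (U = -5*(1 + 4) = -5*5 = -25)
G(f, K) = 2*f
G(-9, l(U, -3))*(-5953) = (2*(-9))*(-5953) = -18*(-5953) = 107154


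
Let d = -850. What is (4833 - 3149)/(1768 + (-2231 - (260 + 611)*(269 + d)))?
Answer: 421/126397 ≈ 0.0033308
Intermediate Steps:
(4833 - 3149)/(1768 + (-2231 - (260 + 611)*(269 + d))) = (4833 - 3149)/(1768 + (-2231 - (260 + 611)*(269 - 850))) = 1684/(1768 + (-2231 - 871*(-581))) = 1684/(1768 + (-2231 - 1*(-506051))) = 1684/(1768 + (-2231 + 506051)) = 1684/(1768 + 503820) = 1684/505588 = 1684*(1/505588) = 421/126397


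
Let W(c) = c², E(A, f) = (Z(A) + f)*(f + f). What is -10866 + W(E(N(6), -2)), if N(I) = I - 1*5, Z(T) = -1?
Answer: -10722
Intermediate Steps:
N(I) = -5 + I (N(I) = I - 5 = -5 + I)
E(A, f) = 2*f*(-1 + f) (E(A, f) = (-1 + f)*(f + f) = (-1 + f)*(2*f) = 2*f*(-1 + f))
-10866 + W(E(N(6), -2)) = -10866 + (2*(-2)*(-1 - 2))² = -10866 + (2*(-2)*(-3))² = -10866 + 12² = -10866 + 144 = -10722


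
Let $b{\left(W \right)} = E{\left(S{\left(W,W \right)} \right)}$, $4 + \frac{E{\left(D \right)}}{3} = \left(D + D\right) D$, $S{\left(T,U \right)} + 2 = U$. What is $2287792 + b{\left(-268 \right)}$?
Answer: $2725180$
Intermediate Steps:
$S{\left(T,U \right)} = -2 + U$
$E{\left(D \right)} = -12 + 6 D^{2}$ ($E{\left(D \right)} = -12 + 3 \left(D + D\right) D = -12 + 3 \cdot 2 D D = -12 + 3 \cdot 2 D^{2} = -12 + 6 D^{2}$)
$b{\left(W \right)} = -12 + 6 \left(-2 + W\right)^{2}$
$2287792 + b{\left(-268 \right)} = 2287792 - \left(12 - 6 \left(-2 - 268\right)^{2}\right) = 2287792 - \left(12 - 6 \left(-270\right)^{2}\right) = 2287792 + \left(-12 + 6 \cdot 72900\right) = 2287792 + \left(-12 + 437400\right) = 2287792 + 437388 = 2725180$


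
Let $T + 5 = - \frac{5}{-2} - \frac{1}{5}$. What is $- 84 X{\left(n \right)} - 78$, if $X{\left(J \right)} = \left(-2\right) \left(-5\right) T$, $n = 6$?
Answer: $2190$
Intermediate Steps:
$T = - \frac{27}{10}$ ($T = -5 - \left(\frac{1}{5} - \frac{5}{2}\right) = -5 - - \frac{23}{10} = -5 + \left(\frac{5}{2} - \frac{1}{5}\right) = -5 + \frac{23}{10} = - \frac{27}{10} \approx -2.7$)
$X{\left(J \right)} = -27$ ($X{\left(J \right)} = \left(-2\right) \left(-5\right) \left(- \frac{27}{10}\right) = 10 \left(- \frac{27}{10}\right) = -27$)
$- 84 X{\left(n \right)} - 78 = \left(-84\right) \left(-27\right) - 78 = 2268 - 78 = 2190$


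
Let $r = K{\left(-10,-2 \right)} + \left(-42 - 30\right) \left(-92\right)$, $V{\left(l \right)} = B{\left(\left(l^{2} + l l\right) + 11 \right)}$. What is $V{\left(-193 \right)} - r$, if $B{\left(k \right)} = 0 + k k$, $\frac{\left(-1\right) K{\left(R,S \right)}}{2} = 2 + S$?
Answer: $5551584457$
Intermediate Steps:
$K{\left(R,S \right)} = -4 - 2 S$ ($K{\left(R,S \right)} = - 2 \left(2 + S\right) = -4 - 2 S$)
$B{\left(k \right)} = k^{2}$ ($B{\left(k \right)} = 0 + k^{2} = k^{2}$)
$V{\left(l \right)} = \left(11 + 2 l^{2}\right)^{2}$ ($V{\left(l \right)} = \left(\left(l^{2} + l l\right) + 11\right)^{2} = \left(\left(l^{2} + l^{2}\right) + 11\right)^{2} = \left(2 l^{2} + 11\right)^{2} = \left(11 + 2 l^{2}\right)^{2}$)
$r = 6624$ ($r = \left(-4 - -4\right) + \left(-42 - 30\right) \left(-92\right) = \left(-4 + 4\right) + \left(-42 - 30\right) \left(-92\right) = 0 - -6624 = 0 + 6624 = 6624$)
$V{\left(-193 \right)} - r = \left(11 + 2 \left(-193\right)^{2}\right)^{2} - 6624 = \left(11 + 2 \cdot 37249\right)^{2} - 6624 = \left(11 + 74498\right)^{2} - 6624 = 74509^{2} - 6624 = 5551591081 - 6624 = 5551584457$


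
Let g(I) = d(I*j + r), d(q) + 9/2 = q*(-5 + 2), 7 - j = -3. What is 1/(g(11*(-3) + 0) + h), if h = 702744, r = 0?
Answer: 2/1407459 ≈ 1.4210e-6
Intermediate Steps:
j = 10 (j = 7 - 1*(-3) = 7 + 3 = 10)
d(q) = -9/2 - 3*q (d(q) = -9/2 + q*(-5 + 2) = -9/2 + q*(-3) = -9/2 - 3*q)
g(I) = -9/2 - 30*I (g(I) = -9/2 - 3*(I*10 + 0) = -9/2 - 3*(10*I + 0) = -9/2 - 30*I)
1/(g(11*(-3) + 0) + h) = 1/((-9/2 - 30*(11*(-3) + 0)) + 702744) = 1/((-9/2 - 30*(-33 + 0)) + 702744) = 1/((-9/2 - 30*(-33)) + 702744) = 1/((-9/2 + 990) + 702744) = 1/(1971/2 + 702744) = 1/(1407459/2) = 2/1407459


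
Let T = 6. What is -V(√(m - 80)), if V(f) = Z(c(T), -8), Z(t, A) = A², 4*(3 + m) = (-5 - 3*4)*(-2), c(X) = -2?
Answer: -64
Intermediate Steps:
m = 11/2 (m = -3 + ((-5 - 3*4)*(-2))/4 = -3 + ((-5 - 12)*(-2))/4 = -3 + (-17*(-2))/4 = -3 + (¼)*34 = -3 + 17/2 = 11/2 ≈ 5.5000)
V(f) = 64 (V(f) = (-8)² = 64)
-V(√(m - 80)) = -1*64 = -64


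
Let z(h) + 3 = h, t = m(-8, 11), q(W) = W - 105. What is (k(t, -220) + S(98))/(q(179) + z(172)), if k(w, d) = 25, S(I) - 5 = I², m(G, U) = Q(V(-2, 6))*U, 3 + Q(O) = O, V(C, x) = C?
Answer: 9634/243 ≈ 39.646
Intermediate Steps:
q(W) = -105 + W
Q(O) = -3 + O
m(G, U) = -5*U (m(G, U) = (-3 - 2)*U = -5*U)
t = -55 (t = -5*11 = -55)
z(h) = -3 + h
S(I) = 5 + I²
(k(t, -220) + S(98))/(q(179) + z(172)) = (25 + (5 + 98²))/((-105 + 179) + (-3 + 172)) = (25 + (5 + 9604))/(74 + 169) = (25 + 9609)/243 = 9634*(1/243) = 9634/243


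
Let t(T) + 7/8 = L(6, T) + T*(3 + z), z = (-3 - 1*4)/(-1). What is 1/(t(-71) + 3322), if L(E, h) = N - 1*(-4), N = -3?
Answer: 8/20897 ≈ 0.00038283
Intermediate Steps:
L(E, h) = 1 (L(E, h) = -3 - 1*(-4) = -3 + 4 = 1)
z = 7 (z = (-3 - 4)*(-1) = -7*(-1) = 7)
t(T) = ⅛ + 10*T (t(T) = -7/8 + (1 + T*(3 + 7)) = -7/8 + (1 + T*10) = -7/8 + (1 + 10*T) = ⅛ + 10*T)
1/(t(-71) + 3322) = 1/((⅛ + 10*(-71)) + 3322) = 1/((⅛ - 710) + 3322) = 1/(-5679/8 + 3322) = 1/(20897/8) = 8/20897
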